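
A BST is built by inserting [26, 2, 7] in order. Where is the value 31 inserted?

Starting tree (level order): [26, 2, None, None, 7]
Insertion path: 26
Result: insert 31 as right child of 26
Final tree (level order): [26, 2, 31, None, 7]


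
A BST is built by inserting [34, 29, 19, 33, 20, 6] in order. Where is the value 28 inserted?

Starting tree (level order): [34, 29, None, 19, 33, 6, 20]
Insertion path: 34 -> 29 -> 19 -> 20
Result: insert 28 as right child of 20
Final tree (level order): [34, 29, None, 19, 33, 6, 20, None, None, None, None, None, 28]


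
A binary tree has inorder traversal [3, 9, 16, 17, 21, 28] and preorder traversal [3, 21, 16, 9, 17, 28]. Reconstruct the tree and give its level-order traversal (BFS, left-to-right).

Inorder:  [3, 9, 16, 17, 21, 28]
Preorder: [3, 21, 16, 9, 17, 28]
Algorithm: preorder visits root first, so consume preorder in order;
for each root, split the current inorder slice at that value into
left-subtree inorder and right-subtree inorder, then recurse.
Recursive splits:
  root=3; inorder splits into left=[], right=[9, 16, 17, 21, 28]
  root=21; inorder splits into left=[9, 16, 17], right=[28]
  root=16; inorder splits into left=[9], right=[17]
  root=9; inorder splits into left=[], right=[]
  root=17; inorder splits into left=[], right=[]
  root=28; inorder splits into left=[], right=[]
Reconstructed level-order: [3, 21, 16, 28, 9, 17]


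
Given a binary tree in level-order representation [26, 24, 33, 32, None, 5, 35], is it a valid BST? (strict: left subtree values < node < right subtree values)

Level-order array: [26, 24, 33, 32, None, 5, 35]
Validate using subtree bounds (lo, hi): at each node, require lo < value < hi,
then recurse left with hi=value and right with lo=value.
Preorder trace (stopping at first violation):
  at node 26 with bounds (-inf, +inf): OK
  at node 24 with bounds (-inf, 26): OK
  at node 32 with bounds (-inf, 24): VIOLATION
Node 32 violates its bound: not (-inf < 32 < 24).
Result: Not a valid BST


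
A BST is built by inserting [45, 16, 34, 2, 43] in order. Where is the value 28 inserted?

Starting tree (level order): [45, 16, None, 2, 34, None, None, None, 43]
Insertion path: 45 -> 16 -> 34
Result: insert 28 as left child of 34
Final tree (level order): [45, 16, None, 2, 34, None, None, 28, 43]


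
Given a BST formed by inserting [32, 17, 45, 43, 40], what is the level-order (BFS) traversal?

Tree insertion order: [32, 17, 45, 43, 40]
Tree (level-order array): [32, 17, 45, None, None, 43, None, 40]
BFS from the root, enqueuing left then right child of each popped node:
  queue [32] -> pop 32, enqueue [17, 45], visited so far: [32]
  queue [17, 45] -> pop 17, enqueue [none], visited so far: [32, 17]
  queue [45] -> pop 45, enqueue [43], visited so far: [32, 17, 45]
  queue [43] -> pop 43, enqueue [40], visited so far: [32, 17, 45, 43]
  queue [40] -> pop 40, enqueue [none], visited so far: [32, 17, 45, 43, 40]
Result: [32, 17, 45, 43, 40]


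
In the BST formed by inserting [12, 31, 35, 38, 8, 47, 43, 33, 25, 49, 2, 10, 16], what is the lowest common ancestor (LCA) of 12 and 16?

Tree insertion order: [12, 31, 35, 38, 8, 47, 43, 33, 25, 49, 2, 10, 16]
Tree (level-order array): [12, 8, 31, 2, 10, 25, 35, None, None, None, None, 16, None, 33, 38, None, None, None, None, None, 47, 43, 49]
In a BST, the LCA of p=12, q=16 is the first node v on the
root-to-leaf path with p <= v <= q (go left if both < v, right if both > v).
Walk from root:
  at 12: 12 <= 12 <= 16, this is the LCA
LCA = 12


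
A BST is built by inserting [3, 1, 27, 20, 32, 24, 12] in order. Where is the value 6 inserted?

Starting tree (level order): [3, 1, 27, None, None, 20, 32, 12, 24]
Insertion path: 3 -> 27 -> 20 -> 12
Result: insert 6 as left child of 12
Final tree (level order): [3, 1, 27, None, None, 20, 32, 12, 24, None, None, 6]


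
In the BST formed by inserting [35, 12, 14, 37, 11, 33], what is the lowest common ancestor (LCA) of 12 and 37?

Tree insertion order: [35, 12, 14, 37, 11, 33]
Tree (level-order array): [35, 12, 37, 11, 14, None, None, None, None, None, 33]
In a BST, the LCA of p=12, q=37 is the first node v on the
root-to-leaf path with p <= v <= q (go left if both < v, right if both > v).
Walk from root:
  at 35: 12 <= 35 <= 37, this is the LCA
LCA = 35


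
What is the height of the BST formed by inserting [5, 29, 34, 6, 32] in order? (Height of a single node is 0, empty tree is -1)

Insertion order: [5, 29, 34, 6, 32]
Tree (level-order array): [5, None, 29, 6, 34, None, None, 32]
Compute height bottom-up (empty subtree = -1):
  height(6) = 1 + max(-1, -1) = 0
  height(32) = 1 + max(-1, -1) = 0
  height(34) = 1 + max(0, -1) = 1
  height(29) = 1 + max(0, 1) = 2
  height(5) = 1 + max(-1, 2) = 3
Height = 3


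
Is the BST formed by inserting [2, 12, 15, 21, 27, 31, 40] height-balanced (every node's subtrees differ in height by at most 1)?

Tree (level-order array): [2, None, 12, None, 15, None, 21, None, 27, None, 31, None, 40]
Definition: a tree is height-balanced if, at every node, |h(left) - h(right)| <= 1 (empty subtree has height -1).
Bottom-up per-node check:
  node 40: h_left=-1, h_right=-1, diff=0 [OK], height=0
  node 31: h_left=-1, h_right=0, diff=1 [OK], height=1
  node 27: h_left=-1, h_right=1, diff=2 [FAIL (|-1-1|=2 > 1)], height=2
  node 21: h_left=-1, h_right=2, diff=3 [FAIL (|-1-2|=3 > 1)], height=3
  node 15: h_left=-1, h_right=3, diff=4 [FAIL (|-1-3|=4 > 1)], height=4
  node 12: h_left=-1, h_right=4, diff=5 [FAIL (|-1-4|=5 > 1)], height=5
  node 2: h_left=-1, h_right=5, diff=6 [FAIL (|-1-5|=6 > 1)], height=6
Node 27 violates the condition: |-1 - 1| = 2 > 1.
Result: Not balanced


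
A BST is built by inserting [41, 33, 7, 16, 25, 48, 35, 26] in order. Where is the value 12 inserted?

Starting tree (level order): [41, 33, 48, 7, 35, None, None, None, 16, None, None, None, 25, None, 26]
Insertion path: 41 -> 33 -> 7 -> 16
Result: insert 12 as left child of 16
Final tree (level order): [41, 33, 48, 7, 35, None, None, None, 16, None, None, 12, 25, None, None, None, 26]


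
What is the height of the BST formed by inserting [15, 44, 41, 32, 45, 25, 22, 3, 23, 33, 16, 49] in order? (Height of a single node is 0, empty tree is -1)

Insertion order: [15, 44, 41, 32, 45, 25, 22, 3, 23, 33, 16, 49]
Tree (level-order array): [15, 3, 44, None, None, 41, 45, 32, None, None, 49, 25, 33, None, None, 22, None, None, None, 16, 23]
Compute height bottom-up (empty subtree = -1):
  height(3) = 1 + max(-1, -1) = 0
  height(16) = 1 + max(-1, -1) = 0
  height(23) = 1 + max(-1, -1) = 0
  height(22) = 1 + max(0, 0) = 1
  height(25) = 1 + max(1, -1) = 2
  height(33) = 1 + max(-1, -1) = 0
  height(32) = 1 + max(2, 0) = 3
  height(41) = 1 + max(3, -1) = 4
  height(49) = 1 + max(-1, -1) = 0
  height(45) = 1 + max(-1, 0) = 1
  height(44) = 1 + max(4, 1) = 5
  height(15) = 1 + max(0, 5) = 6
Height = 6


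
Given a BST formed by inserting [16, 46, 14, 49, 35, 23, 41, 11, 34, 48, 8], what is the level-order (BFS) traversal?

Tree insertion order: [16, 46, 14, 49, 35, 23, 41, 11, 34, 48, 8]
Tree (level-order array): [16, 14, 46, 11, None, 35, 49, 8, None, 23, 41, 48, None, None, None, None, 34]
BFS from the root, enqueuing left then right child of each popped node:
  queue [16] -> pop 16, enqueue [14, 46], visited so far: [16]
  queue [14, 46] -> pop 14, enqueue [11], visited so far: [16, 14]
  queue [46, 11] -> pop 46, enqueue [35, 49], visited so far: [16, 14, 46]
  queue [11, 35, 49] -> pop 11, enqueue [8], visited so far: [16, 14, 46, 11]
  queue [35, 49, 8] -> pop 35, enqueue [23, 41], visited so far: [16, 14, 46, 11, 35]
  queue [49, 8, 23, 41] -> pop 49, enqueue [48], visited so far: [16, 14, 46, 11, 35, 49]
  queue [8, 23, 41, 48] -> pop 8, enqueue [none], visited so far: [16, 14, 46, 11, 35, 49, 8]
  queue [23, 41, 48] -> pop 23, enqueue [34], visited so far: [16, 14, 46, 11, 35, 49, 8, 23]
  queue [41, 48, 34] -> pop 41, enqueue [none], visited so far: [16, 14, 46, 11, 35, 49, 8, 23, 41]
  queue [48, 34] -> pop 48, enqueue [none], visited so far: [16, 14, 46, 11, 35, 49, 8, 23, 41, 48]
  queue [34] -> pop 34, enqueue [none], visited so far: [16, 14, 46, 11, 35, 49, 8, 23, 41, 48, 34]
Result: [16, 14, 46, 11, 35, 49, 8, 23, 41, 48, 34]


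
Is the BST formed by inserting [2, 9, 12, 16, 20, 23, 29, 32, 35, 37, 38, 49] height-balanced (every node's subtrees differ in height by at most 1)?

Tree (level-order array): [2, None, 9, None, 12, None, 16, None, 20, None, 23, None, 29, None, 32, None, 35, None, 37, None, 38, None, 49]
Definition: a tree is height-balanced if, at every node, |h(left) - h(right)| <= 1 (empty subtree has height -1).
Bottom-up per-node check:
  node 49: h_left=-1, h_right=-1, diff=0 [OK], height=0
  node 38: h_left=-1, h_right=0, diff=1 [OK], height=1
  node 37: h_left=-1, h_right=1, diff=2 [FAIL (|-1-1|=2 > 1)], height=2
  node 35: h_left=-1, h_right=2, diff=3 [FAIL (|-1-2|=3 > 1)], height=3
  node 32: h_left=-1, h_right=3, diff=4 [FAIL (|-1-3|=4 > 1)], height=4
  node 29: h_left=-1, h_right=4, diff=5 [FAIL (|-1-4|=5 > 1)], height=5
  node 23: h_left=-1, h_right=5, diff=6 [FAIL (|-1-5|=6 > 1)], height=6
  node 20: h_left=-1, h_right=6, diff=7 [FAIL (|-1-6|=7 > 1)], height=7
  node 16: h_left=-1, h_right=7, diff=8 [FAIL (|-1-7|=8 > 1)], height=8
  node 12: h_left=-1, h_right=8, diff=9 [FAIL (|-1-8|=9 > 1)], height=9
  node 9: h_left=-1, h_right=9, diff=10 [FAIL (|-1-9|=10 > 1)], height=10
  node 2: h_left=-1, h_right=10, diff=11 [FAIL (|-1-10|=11 > 1)], height=11
Node 37 violates the condition: |-1 - 1| = 2 > 1.
Result: Not balanced


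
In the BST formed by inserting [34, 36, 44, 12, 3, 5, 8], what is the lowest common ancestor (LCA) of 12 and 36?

Tree insertion order: [34, 36, 44, 12, 3, 5, 8]
Tree (level-order array): [34, 12, 36, 3, None, None, 44, None, 5, None, None, None, 8]
In a BST, the LCA of p=12, q=36 is the first node v on the
root-to-leaf path with p <= v <= q (go left if both < v, right if both > v).
Walk from root:
  at 34: 12 <= 34 <= 36, this is the LCA
LCA = 34


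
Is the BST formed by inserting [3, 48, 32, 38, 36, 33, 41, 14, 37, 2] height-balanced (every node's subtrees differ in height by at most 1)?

Tree (level-order array): [3, 2, 48, None, None, 32, None, 14, 38, None, None, 36, 41, 33, 37]
Definition: a tree is height-balanced if, at every node, |h(left) - h(right)| <= 1 (empty subtree has height -1).
Bottom-up per-node check:
  node 2: h_left=-1, h_right=-1, diff=0 [OK], height=0
  node 14: h_left=-1, h_right=-1, diff=0 [OK], height=0
  node 33: h_left=-1, h_right=-1, diff=0 [OK], height=0
  node 37: h_left=-1, h_right=-1, diff=0 [OK], height=0
  node 36: h_left=0, h_right=0, diff=0 [OK], height=1
  node 41: h_left=-1, h_right=-1, diff=0 [OK], height=0
  node 38: h_left=1, h_right=0, diff=1 [OK], height=2
  node 32: h_left=0, h_right=2, diff=2 [FAIL (|0-2|=2 > 1)], height=3
  node 48: h_left=3, h_right=-1, diff=4 [FAIL (|3--1|=4 > 1)], height=4
  node 3: h_left=0, h_right=4, diff=4 [FAIL (|0-4|=4 > 1)], height=5
Node 32 violates the condition: |0 - 2| = 2 > 1.
Result: Not balanced


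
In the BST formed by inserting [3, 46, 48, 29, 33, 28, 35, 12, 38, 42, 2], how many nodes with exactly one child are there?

Tree built from: [3, 46, 48, 29, 33, 28, 35, 12, 38, 42, 2]
Tree (level-order array): [3, 2, 46, None, None, 29, 48, 28, 33, None, None, 12, None, None, 35, None, None, None, 38, None, 42]
Rule: These are nodes with exactly 1 non-null child.
Per-node child counts:
  node 3: 2 child(ren)
  node 2: 0 child(ren)
  node 46: 2 child(ren)
  node 29: 2 child(ren)
  node 28: 1 child(ren)
  node 12: 0 child(ren)
  node 33: 1 child(ren)
  node 35: 1 child(ren)
  node 38: 1 child(ren)
  node 42: 0 child(ren)
  node 48: 0 child(ren)
Matching nodes: [28, 33, 35, 38]
Count of nodes with exactly one child: 4


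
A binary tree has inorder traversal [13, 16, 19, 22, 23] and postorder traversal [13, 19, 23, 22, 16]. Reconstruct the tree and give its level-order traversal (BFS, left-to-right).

Inorder:   [13, 16, 19, 22, 23]
Postorder: [13, 19, 23, 22, 16]
Algorithm: postorder visits root last, so walk postorder right-to-left;
each value is the root of the current inorder slice — split it at that
value, recurse on the right subtree first, then the left.
Recursive splits:
  root=16; inorder splits into left=[13], right=[19, 22, 23]
  root=22; inorder splits into left=[19], right=[23]
  root=23; inorder splits into left=[], right=[]
  root=19; inorder splits into left=[], right=[]
  root=13; inorder splits into left=[], right=[]
Reconstructed level-order: [16, 13, 22, 19, 23]


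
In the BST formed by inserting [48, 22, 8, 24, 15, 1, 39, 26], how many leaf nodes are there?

Tree built from: [48, 22, 8, 24, 15, 1, 39, 26]
Tree (level-order array): [48, 22, None, 8, 24, 1, 15, None, 39, None, None, None, None, 26]
Rule: A leaf has 0 children.
Per-node child counts:
  node 48: 1 child(ren)
  node 22: 2 child(ren)
  node 8: 2 child(ren)
  node 1: 0 child(ren)
  node 15: 0 child(ren)
  node 24: 1 child(ren)
  node 39: 1 child(ren)
  node 26: 0 child(ren)
Matching nodes: [1, 15, 26]
Count of leaf nodes: 3


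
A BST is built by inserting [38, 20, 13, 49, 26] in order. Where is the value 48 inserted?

Starting tree (level order): [38, 20, 49, 13, 26]
Insertion path: 38 -> 49
Result: insert 48 as left child of 49
Final tree (level order): [38, 20, 49, 13, 26, 48]


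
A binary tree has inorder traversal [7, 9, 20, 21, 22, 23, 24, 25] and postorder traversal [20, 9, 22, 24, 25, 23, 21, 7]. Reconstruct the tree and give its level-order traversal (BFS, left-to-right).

Inorder:   [7, 9, 20, 21, 22, 23, 24, 25]
Postorder: [20, 9, 22, 24, 25, 23, 21, 7]
Algorithm: postorder visits root last, so walk postorder right-to-left;
each value is the root of the current inorder slice — split it at that
value, recurse on the right subtree first, then the left.
Recursive splits:
  root=7; inorder splits into left=[], right=[9, 20, 21, 22, 23, 24, 25]
  root=21; inorder splits into left=[9, 20], right=[22, 23, 24, 25]
  root=23; inorder splits into left=[22], right=[24, 25]
  root=25; inorder splits into left=[24], right=[]
  root=24; inorder splits into left=[], right=[]
  root=22; inorder splits into left=[], right=[]
  root=9; inorder splits into left=[], right=[20]
  root=20; inorder splits into left=[], right=[]
Reconstructed level-order: [7, 21, 9, 23, 20, 22, 25, 24]


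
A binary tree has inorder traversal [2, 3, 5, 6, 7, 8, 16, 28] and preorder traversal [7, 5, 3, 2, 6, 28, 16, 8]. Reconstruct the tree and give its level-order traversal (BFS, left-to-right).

Inorder:  [2, 3, 5, 6, 7, 8, 16, 28]
Preorder: [7, 5, 3, 2, 6, 28, 16, 8]
Algorithm: preorder visits root first, so consume preorder in order;
for each root, split the current inorder slice at that value into
left-subtree inorder and right-subtree inorder, then recurse.
Recursive splits:
  root=7; inorder splits into left=[2, 3, 5, 6], right=[8, 16, 28]
  root=5; inorder splits into left=[2, 3], right=[6]
  root=3; inorder splits into left=[2], right=[]
  root=2; inorder splits into left=[], right=[]
  root=6; inorder splits into left=[], right=[]
  root=28; inorder splits into left=[8, 16], right=[]
  root=16; inorder splits into left=[8], right=[]
  root=8; inorder splits into left=[], right=[]
Reconstructed level-order: [7, 5, 28, 3, 6, 16, 2, 8]


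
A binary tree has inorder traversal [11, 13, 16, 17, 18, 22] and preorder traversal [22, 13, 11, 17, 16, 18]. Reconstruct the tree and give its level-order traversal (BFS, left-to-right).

Inorder:  [11, 13, 16, 17, 18, 22]
Preorder: [22, 13, 11, 17, 16, 18]
Algorithm: preorder visits root first, so consume preorder in order;
for each root, split the current inorder slice at that value into
left-subtree inorder and right-subtree inorder, then recurse.
Recursive splits:
  root=22; inorder splits into left=[11, 13, 16, 17, 18], right=[]
  root=13; inorder splits into left=[11], right=[16, 17, 18]
  root=11; inorder splits into left=[], right=[]
  root=17; inorder splits into left=[16], right=[18]
  root=16; inorder splits into left=[], right=[]
  root=18; inorder splits into left=[], right=[]
Reconstructed level-order: [22, 13, 11, 17, 16, 18]


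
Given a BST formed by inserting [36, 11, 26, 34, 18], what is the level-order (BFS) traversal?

Tree insertion order: [36, 11, 26, 34, 18]
Tree (level-order array): [36, 11, None, None, 26, 18, 34]
BFS from the root, enqueuing left then right child of each popped node:
  queue [36] -> pop 36, enqueue [11], visited so far: [36]
  queue [11] -> pop 11, enqueue [26], visited so far: [36, 11]
  queue [26] -> pop 26, enqueue [18, 34], visited so far: [36, 11, 26]
  queue [18, 34] -> pop 18, enqueue [none], visited so far: [36, 11, 26, 18]
  queue [34] -> pop 34, enqueue [none], visited so far: [36, 11, 26, 18, 34]
Result: [36, 11, 26, 18, 34]


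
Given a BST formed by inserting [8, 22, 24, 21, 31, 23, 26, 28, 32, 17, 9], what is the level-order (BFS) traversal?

Tree insertion order: [8, 22, 24, 21, 31, 23, 26, 28, 32, 17, 9]
Tree (level-order array): [8, None, 22, 21, 24, 17, None, 23, 31, 9, None, None, None, 26, 32, None, None, None, 28]
BFS from the root, enqueuing left then right child of each popped node:
  queue [8] -> pop 8, enqueue [22], visited so far: [8]
  queue [22] -> pop 22, enqueue [21, 24], visited so far: [8, 22]
  queue [21, 24] -> pop 21, enqueue [17], visited so far: [8, 22, 21]
  queue [24, 17] -> pop 24, enqueue [23, 31], visited so far: [8, 22, 21, 24]
  queue [17, 23, 31] -> pop 17, enqueue [9], visited so far: [8, 22, 21, 24, 17]
  queue [23, 31, 9] -> pop 23, enqueue [none], visited so far: [8, 22, 21, 24, 17, 23]
  queue [31, 9] -> pop 31, enqueue [26, 32], visited so far: [8, 22, 21, 24, 17, 23, 31]
  queue [9, 26, 32] -> pop 9, enqueue [none], visited so far: [8, 22, 21, 24, 17, 23, 31, 9]
  queue [26, 32] -> pop 26, enqueue [28], visited so far: [8, 22, 21, 24, 17, 23, 31, 9, 26]
  queue [32, 28] -> pop 32, enqueue [none], visited so far: [8, 22, 21, 24, 17, 23, 31, 9, 26, 32]
  queue [28] -> pop 28, enqueue [none], visited so far: [8, 22, 21, 24, 17, 23, 31, 9, 26, 32, 28]
Result: [8, 22, 21, 24, 17, 23, 31, 9, 26, 32, 28]


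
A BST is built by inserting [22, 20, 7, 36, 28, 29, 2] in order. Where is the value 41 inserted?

Starting tree (level order): [22, 20, 36, 7, None, 28, None, 2, None, None, 29]
Insertion path: 22 -> 36
Result: insert 41 as right child of 36
Final tree (level order): [22, 20, 36, 7, None, 28, 41, 2, None, None, 29]


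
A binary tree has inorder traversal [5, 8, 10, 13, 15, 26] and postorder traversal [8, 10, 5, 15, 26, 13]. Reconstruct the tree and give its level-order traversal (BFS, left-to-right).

Inorder:   [5, 8, 10, 13, 15, 26]
Postorder: [8, 10, 5, 15, 26, 13]
Algorithm: postorder visits root last, so walk postorder right-to-left;
each value is the root of the current inorder slice — split it at that
value, recurse on the right subtree first, then the left.
Recursive splits:
  root=13; inorder splits into left=[5, 8, 10], right=[15, 26]
  root=26; inorder splits into left=[15], right=[]
  root=15; inorder splits into left=[], right=[]
  root=5; inorder splits into left=[], right=[8, 10]
  root=10; inorder splits into left=[8], right=[]
  root=8; inorder splits into left=[], right=[]
Reconstructed level-order: [13, 5, 26, 10, 15, 8]


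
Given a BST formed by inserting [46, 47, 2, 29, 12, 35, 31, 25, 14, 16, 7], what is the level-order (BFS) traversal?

Tree insertion order: [46, 47, 2, 29, 12, 35, 31, 25, 14, 16, 7]
Tree (level-order array): [46, 2, 47, None, 29, None, None, 12, 35, 7, 25, 31, None, None, None, 14, None, None, None, None, 16]
BFS from the root, enqueuing left then right child of each popped node:
  queue [46] -> pop 46, enqueue [2, 47], visited so far: [46]
  queue [2, 47] -> pop 2, enqueue [29], visited so far: [46, 2]
  queue [47, 29] -> pop 47, enqueue [none], visited so far: [46, 2, 47]
  queue [29] -> pop 29, enqueue [12, 35], visited so far: [46, 2, 47, 29]
  queue [12, 35] -> pop 12, enqueue [7, 25], visited so far: [46, 2, 47, 29, 12]
  queue [35, 7, 25] -> pop 35, enqueue [31], visited so far: [46, 2, 47, 29, 12, 35]
  queue [7, 25, 31] -> pop 7, enqueue [none], visited so far: [46, 2, 47, 29, 12, 35, 7]
  queue [25, 31] -> pop 25, enqueue [14], visited so far: [46, 2, 47, 29, 12, 35, 7, 25]
  queue [31, 14] -> pop 31, enqueue [none], visited so far: [46, 2, 47, 29, 12, 35, 7, 25, 31]
  queue [14] -> pop 14, enqueue [16], visited so far: [46, 2, 47, 29, 12, 35, 7, 25, 31, 14]
  queue [16] -> pop 16, enqueue [none], visited so far: [46, 2, 47, 29, 12, 35, 7, 25, 31, 14, 16]
Result: [46, 2, 47, 29, 12, 35, 7, 25, 31, 14, 16]


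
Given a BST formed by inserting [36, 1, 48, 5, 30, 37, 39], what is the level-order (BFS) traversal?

Tree insertion order: [36, 1, 48, 5, 30, 37, 39]
Tree (level-order array): [36, 1, 48, None, 5, 37, None, None, 30, None, 39]
BFS from the root, enqueuing left then right child of each popped node:
  queue [36] -> pop 36, enqueue [1, 48], visited so far: [36]
  queue [1, 48] -> pop 1, enqueue [5], visited so far: [36, 1]
  queue [48, 5] -> pop 48, enqueue [37], visited so far: [36, 1, 48]
  queue [5, 37] -> pop 5, enqueue [30], visited so far: [36, 1, 48, 5]
  queue [37, 30] -> pop 37, enqueue [39], visited so far: [36, 1, 48, 5, 37]
  queue [30, 39] -> pop 30, enqueue [none], visited so far: [36, 1, 48, 5, 37, 30]
  queue [39] -> pop 39, enqueue [none], visited so far: [36, 1, 48, 5, 37, 30, 39]
Result: [36, 1, 48, 5, 37, 30, 39]


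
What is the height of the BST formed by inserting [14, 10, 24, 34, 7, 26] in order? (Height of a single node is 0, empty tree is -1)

Insertion order: [14, 10, 24, 34, 7, 26]
Tree (level-order array): [14, 10, 24, 7, None, None, 34, None, None, 26]
Compute height bottom-up (empty subtree = -1):
  height(7) = 1 + max(-1, -1) = 0
  height(10) = 1 + max(0, -1) = 1
  height(26) = 1 + max(-1, -1) = 0
  height(34) = 1 + max(0, -1) = 1
  height(24) = 1 + max(-1, 1) = 2
  height(14) = 1 + max(1, 2) = 3
Height = 3


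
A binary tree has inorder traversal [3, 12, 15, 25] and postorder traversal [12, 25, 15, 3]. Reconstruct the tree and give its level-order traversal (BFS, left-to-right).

Inorder:   [3, 12, 15, 25]
Postorder: [12, 25, 15, 3]
Algorithm: postorder visits root last, so walk postorder right-to-left;
each value is the root of the current inorder slice — split it at that
value, recurse on the right subtree first, then the left.
Recursive splits:
  root=3; inorder splits into left=[], right=[12, 15, 25]
  root=15; inorder splits into left=[12], right=[25]
  root=25; inorder splits into left=[], right=[]
  root=12; inorder splits into left=[], right=[]
Reconstructed level-order: [3, 15, 12, 25]


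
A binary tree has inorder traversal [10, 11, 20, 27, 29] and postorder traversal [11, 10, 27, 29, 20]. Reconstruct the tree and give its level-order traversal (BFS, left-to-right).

Inorder:   [10, 11, 20, 27, 29]
Postorder: [11, 10, 27, 29, 20]
Algorithm: postorder visits root last, so walk postorder right-to-left;
each value is the root of the current inorder slice — split it at that
value, recurse on the right subtree first, then the left.
Recursive splits:
  root=20; inorder splits into left=[10, 11], right=[27, 29]
  root=29; inorder splits into left=[27], right=[]
  root=27; inorder splits into left=[], right=[]
  root=10; inorder splits into left=[], right=[11]
  root=11; inorder splits into left=[], right=[]
Reconstructed level-order: [20, 10, 29, 11, 27]


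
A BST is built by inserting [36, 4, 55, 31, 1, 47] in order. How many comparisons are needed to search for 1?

Search path for 1: 36 -> 4 -> 1
Found: True
Comparisons: 3


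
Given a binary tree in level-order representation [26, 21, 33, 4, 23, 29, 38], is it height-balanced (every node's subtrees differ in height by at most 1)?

Tree (level-order array): [26, 21, 33, 4, 23, 29, 38]
Definition: a tree is height-balanced if, at every node, |h(left) - h(right)| <= 1 (empty subtree has height -1).
Bottom-up per-node check:
  node 4: h_left=-1, h_right=-1, diff=0 [OK], height=0
  node 23: h_left=-1, h_right=-1, diff=0 [OK], height=0
  node 21: h_left=0, h_right=0, diff=0 [OK], height=1
  node 29: h_left=-1, h_right=-1, diff=0 [OK], height=0
  node 38: h_left=-1, h_right=-1, diff=0 [OK], height=0
  node 33: h_left=0, h_right=0, diff=0 [OK], height=1
  node 26: h_left=1, h_right=1, diff=0 [OK], height=2
All nodes satisfy the balance condition.
Result: Balanced


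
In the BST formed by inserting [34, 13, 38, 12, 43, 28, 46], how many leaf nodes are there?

Tree built from: [34, 13, 38, 12, 43, 28, 46]
Tree (level-order array): [34, 13, 38, 12, 28, None, 43, None, None, None, None, None, 46]
Rule: A leaf has 0 children.
Per-node child counts:
  node 34: 2 child(ren)
  node 13: 2 child(ren)
  node 12: 0 child(ren)
  node 28: 0 child(ren)
  node 38: 1 child(ren)
  node 43: 1 child(ren)
  node 46: 0 child(ren)
Matching nodes: [12, 28, 46]
Count of leaf nodes: 3


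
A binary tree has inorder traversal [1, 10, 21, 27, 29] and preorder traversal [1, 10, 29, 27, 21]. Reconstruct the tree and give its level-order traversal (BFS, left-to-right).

Inorder:  [1, 10, 21, 27, 29]
Preorder: [1, 10, 29, 27, 21]
Algorithm: preorder visits root first, so consume preorder in order;
for each root, split the current inorder slice at that value into
left-subtree inorder and right-subtree inorder, then recurse.
Recursive splits:
  root=1; inorder splits into left=[], right=[10, 21, 27, 29]
  root=10; inorder splits into left=[], right=[21, 27, 29]
  root=29; inorder splits into left=[21, 27], right=[]
  root=27; inorder splits into left=[21], right=[]
  root=21; inorder splits into left=[], right=[]
Reconstructed level-order: [1, 10, 29, 27, 21]


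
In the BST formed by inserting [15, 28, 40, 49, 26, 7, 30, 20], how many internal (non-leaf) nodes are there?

Tree built from: [15, 28, 40, 49, 26, 7, 30, 20]
Tree (level-order array): [15, 7, 28, None, None, 26, 40, 20, None, 30, 49]
Rule: An internal node has at least one child.
Per-node child counts:
  node 15: 2 child(ren)
  node 7: 0 child(ren)
  node 28: 2 child(ren)
  node 26: 1 child(ren)
  node 20: 0 child(ren)
  node 40: 2 child(ren)
  node 30: 0 child(ren)
  node 49: 0 child(ren)
Matching nodes: [15, 28, 26, 40]
Count of internal (non-leaf) nodes: 4


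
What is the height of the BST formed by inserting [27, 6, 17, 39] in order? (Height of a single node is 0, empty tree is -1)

Insertion order: [27, 6, 17, 39]
Tree (level-order array): [27, 6, 39, None, 17]
Compute height bottom-up (empty subtree = -1):
  height(17) = 1 + max(-1, -1) = 0
  height(6) = 1 + max(-1, 0) = 1
  height(39) = 1 + max(-1, -1) = 0
  height(27) = 1 + max(1, 0) = 2
Height = 2


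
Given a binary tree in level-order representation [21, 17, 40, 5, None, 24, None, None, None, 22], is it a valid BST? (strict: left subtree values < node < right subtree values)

Level-order array: [21, 17, 40, 5, None, 24, None, None, None, 22]
Validate using subtree bounds (lo, hi): at each node, require lo < value < hi,
then recurse left with hi=value and right with lo=value.
Preorder trace (stopping at first violation):
  at node 21 with bounds (-inf, +inf): OK
  at node 17 with bounds (-inf, 21): OK
  at node 5 with bounds (-inf, 17): OK
  at node 40 with bounds (21, +inf): OK
  at node 24 with bounds (21, 40): OK
  at node 22 with bounds (21, 24): OK
No violation found at any node.
Result: Valid BST


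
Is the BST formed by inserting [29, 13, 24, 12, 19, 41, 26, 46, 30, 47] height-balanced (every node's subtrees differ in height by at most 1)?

Tree (level-order array): [29, 13, 41, 12, 24, 30, 46, None, None, 19, 26, None, None, None, 47]
Definition: a tree is height-balanced if, at every node, |h(left) - h(right)| <= 1 (empty subtree has height -1).
Bottom-up per-node check:
  node 12: h_left=-1, h_right=-1, diff=0 [OK], height=0
  node 19: h_left=-1, h_right=-1, diff=0 [OK], height=0
  node 26: h_left=-1, h_right=-1, diff=0 [OK], height=0
  node 24: h_left=0, h_right=0, diff=0 [OK], height=1
  node 13: h_left=0, h_right=1, diff=1 [OK], height=2
  node 30: h_left=-1, h_right=-1, diff=0 [OK], height=0
  node 47: h_left=-1, h_right=-1, diff=0 [OK], height=0
  node 46: h_left=-1, h_right=0, diff=1 [OK], height=1
  node 41: h_left=0, h_right=1, diff=1 [OK], height=2
  node 29: h_left=2, h_right=2, diff=0 [OK], height=3
All nodes satisfy the balance condition.
Result: Balanced


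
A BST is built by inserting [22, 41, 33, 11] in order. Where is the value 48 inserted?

Starting tree (level order): [22, 11, 41, None, None, 33]
Insertion path: 22 -> 41
Result: insert 48 as right child of 41
Final tree (level order): [22, 11, 41, None, None, 33, 48]


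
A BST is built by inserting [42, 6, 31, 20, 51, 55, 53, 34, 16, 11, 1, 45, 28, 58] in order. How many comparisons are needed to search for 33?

Search path for 33: 42 -> 6 -> 31 -> 34
Found: False
Comparisons: 4


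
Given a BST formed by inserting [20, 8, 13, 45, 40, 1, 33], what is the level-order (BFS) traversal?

Tree insertion order: [20, 8, 13, 45, 40, 1, 33]
Tree (level-order array): [20, 8, 45, 1, 13, 40, None, None, None, None, None, 33]
BFS from the root, enqueuing left then right child of each popped node:
  queue [20] -> pop 20, enqueue [8, 45], visited so far: [20]
  queue [8, 45] -> pop 8, enqueue [1, 13], visited so far: [20, 8]
  queue [45, 1, 13] -> pop 45, enqueue [40], visited so far: [20, 8, 45]
  queue [1, 13, 40] -> pop 1, enqueue [none], visited so far: [20, 8, 45, 1]
  queue [13, 40] -> pop 13, enqueue [none], visited so far: [20, 8, 45, 1, 13]
  queue [40] -> pop 40, enqueue [33], visited so far: [20, 8, 45, 1, 13, 40]
  queue [33] -> pop 33, enqueue [none], visited so far: [20, 8, 45, 1, 13, 40, 33]
Result: [20, 8, 45, 1, 13, 40, 33]


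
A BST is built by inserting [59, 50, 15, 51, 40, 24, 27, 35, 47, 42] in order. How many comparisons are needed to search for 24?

Search path for 24: 59 -> 50 -> 15 -> 40 -> 24
Found: True
Comparisons: 5


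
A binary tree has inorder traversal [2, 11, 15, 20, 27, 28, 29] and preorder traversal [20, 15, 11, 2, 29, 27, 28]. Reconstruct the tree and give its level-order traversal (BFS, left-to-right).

Inorder:  [2, 11, 15, 20, 27, 28, 29]
Preorder: [20, 15, 11, 2, 29, 27, 28]
Algorithm: preorder visits root first, so consume preorder in order;
for each root, split the current inorder slice at that value into
left-subtree inorder and right-subtree inorder, then recurse.
Recursive splits:
  root=20; inorder splits into left=[2, 11, 15], right=[27, 28, 29]
  root=15; inorder splits into left=[2, 11], right=[]
  root=11; inorder splits into left=[2], right=[]
  root=2; inorder splits into left=[], right=[]
  root=29; inorder splits into left=[27, 28], right=[]
  root=27; inorder splits into left=[], right=[28]
  root=28; inorder splits into left=[], right=[]
Reconstructed level-order: [20, 15, 29, 11, 27, 2, 28]


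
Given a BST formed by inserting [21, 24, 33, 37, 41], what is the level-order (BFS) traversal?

Tree insertion order: [21, 24, 33, 37, 41]
Tree (level-order array): [21, None, 24, None, 33, None, 37, None, 41]
BFS from the root, enqueuing left then right child of each popped node:
  queue [21] -> pop 21, enqueue [24], visited so far: [21]
  queue [24] -> pop 24, enqueue [33], visited so far: [21, 24]
  queue [33] -> pop 33, enqueue [37], visited so far: [21, 24, 33]
  queue [37] -> pop 37, enqueue [41], visited so far: [21, 24, 33, 37]
  queue [41] -> pop 41, enqueue [none], visited so far: [21, 24, 33, 37, 41]
Result: [21, 24, 33, 37, 41]


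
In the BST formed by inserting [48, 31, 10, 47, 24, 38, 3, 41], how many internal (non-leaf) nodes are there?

Tree built from: [48, 31, 10, 47, 24, 38, 3, 41]
Tree (level-order array): [48, 31, None, 10, 47, 3, 24, 38, None, None, None, None, None, None, 41]
Rule: An internal node has at least one child.
Per-node child counts:
  node 48: 1 child(ren)
  node 31: 2 child(ren)
  node 10: 2 child(ren)
  node 3: 0 child(ren)
  node 24: 0 child(ren)
  node 47: 1 child(ren)
  node 38: 1 child(ren)
  node 41: 0 child(ren)
Matching nodes: [48, 31, 10, 47, 38]
Count of internal (non-leaf) nodes: 5


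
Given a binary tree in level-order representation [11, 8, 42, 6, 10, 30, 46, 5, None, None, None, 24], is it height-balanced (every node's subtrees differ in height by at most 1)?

Tree (level-order array): [11, 8, 42, 6, 10, 30, 46, 5, None, None, None, 24]
Definition: a tree is height-balanced if, at every node, |h(left) - h(right)| <= 1 (empty subtree has height -1).
Bottom-up per-node check:
  node 5: h_left=-1, h_right=-1, diff=0 [OK], height=0
  node 6: h_left=0, h_right=-1, diff=1 [OK], height=1
  node 10: h_left=-1, h_right=-1, diff=0 [OK], height=0
  node 8: h_left=1, h_right=0, diff=1 [OK], height=2
  node 24: h_left=-1, h_right=-1, diff=0 [OK], height=0
  node 30: h_left=0, h_right=-1, diff=1 [OK], height=1
  node 46: h_left=-1, h_right=-1, diff=0 [OK], height=0
  node 42: h_left=1, h_right=0, diff=1 [OK], height=2
  node 11: h_left=2, h_right=2, diff=0 [OK], height=3
All nodes satisfy the balance condition.
Result: Balanced


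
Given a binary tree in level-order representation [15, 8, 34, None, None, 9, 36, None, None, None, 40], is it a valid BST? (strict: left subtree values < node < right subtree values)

Level-order array: [15, 8, 34, None, None, 9, 36, None, None, None, 40]
Validate using subtree bounds (lo, hi): at each node, require lo < value < hi,
then recurse left with hi=value and right with lo=value.
Preorder trace (stopping at first violation):
  at node 15 with bounds (-inf, +inf): OK
  at node 8 with bounds (-inf, 15): OK
  at node 34 with bounds (15, +inf): OK
  at node 9 with bounds (15, 34): VIOLATION
Node 9 violates its bound: not (15 < 9 < 34).
Result: Not a valid BST


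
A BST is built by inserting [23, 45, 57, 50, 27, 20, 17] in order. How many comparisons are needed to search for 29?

Search path for 29: 23 -> 45 -> 27
Found: False
Comparisons: 3


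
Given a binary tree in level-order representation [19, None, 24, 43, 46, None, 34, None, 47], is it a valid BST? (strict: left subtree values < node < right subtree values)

Level-order array: [19, None, 24, 43, 46, None, 34, None, 47]
Validate using subtree bounds (lo, hi): at each node, require lo < value < hi,
then recurse left with hi=value and right with lo=value.
Preorder trace (stopping at first violation):
  at node 19 with bounds (-inf, +inf): OK
  at node 24 with bounds (19, +inf): OK
  at node 43 with bounds (19, 24): VIOLATION
Node 43 violates its bound: not (19 < 43 < 24).
Result: Not a valid BST


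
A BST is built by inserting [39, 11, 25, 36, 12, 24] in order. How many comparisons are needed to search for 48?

Search path for 48: 39
Found: False
Comparisons: 1


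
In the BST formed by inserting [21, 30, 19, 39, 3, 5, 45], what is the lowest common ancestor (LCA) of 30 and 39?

Tree insertion order: [21, 30, 19, 39, 3, 5, 45]
Tree (level-order array): [21, 19, 30, 3, None, None, 39, None, 5, None, 45]
In a BST, the LCA of p=30, q=39 is the first node v on the
root-to-leaf path with p <= v <= q (go left if both < v, right if both > v).
Walk from root:
  at 21: both 30 and 39 > 21, go right
  at 30: 30 <= 30 <= 39, this is the LCA
LCA = 30


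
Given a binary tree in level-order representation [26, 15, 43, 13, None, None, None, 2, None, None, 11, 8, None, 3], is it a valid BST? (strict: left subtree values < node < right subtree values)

Level-order array: [26, 15, 43, 13, None, None, None, 2, None, None, 11, 8, None, 3]
Validate using subtree bounds (lo, hi): at each node, require lo < value < hi,
then recurse left with hi=value and right with lo=value.
Preorder trace (stopping at first violation):
  at node 26 with bounds (-inf, +inf): OK
  at node 15 with bounds (-inf, 26): OK
  at node 13 with bounds (-inf, 15): OK
  at node 2 with bounds (-inf, 13): OK
  at node 11 with bounds (2, 13): OK
  at node 8 with bounds (2, 11): OK
  at node 3 with bounds (2, 8): OK
  at node 43 with bounds (26, +inf): OK
No violation found at any node.
Result: Valid BST


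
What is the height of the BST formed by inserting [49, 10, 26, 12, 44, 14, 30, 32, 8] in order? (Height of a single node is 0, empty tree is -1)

Insertion order: [49, 10, 26, 12, 44, 14, 30, 32, 8]
Tree (level-order array): [49, 10, None, 8, 26, None, None, 12, 44, None, 14, 30, None, None, None, None, 32]
Compute height bottom-up (empty subtree = -1):
  height(8) = 1 + max(-1, -1) = 0
  height(14) = 1 + max(-1, -1) = 0
  height(12) = 1 + max(-1, 0) = 1
  height(32) = 1 + max(-1, -1) = 0
  height(30) = 1 + max(-1, 0) = 1
  height(44) = 1 + max(1, -1) = 2
  height(26) = 1 + max(1, 2) = 3
  height(10) = 1 + max(0, 3) = 4
  height(49) = 1 + max(4, -1) = 5
Height = 5


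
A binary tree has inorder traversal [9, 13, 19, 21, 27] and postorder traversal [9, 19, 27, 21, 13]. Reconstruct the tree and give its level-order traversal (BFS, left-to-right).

Inorder:   [9, 13, 19, 21, 27]
Postorder: [9, 19, 27, 21, 13]
Algorithm: postorder visits root last, so walk postorder right-to-left;
each value is the root of the current inorder slice — split it at that
value, recurse on the right subtree first, then the left.
Recursive splits:
  root=13; inorder splits into left=[9], right=[19, 21, 27]
  root=21; inorder splits into left=[19], right=[27]
  root=27; inorder splits into left=[], right=[]
  root=19; inorder splits into left=[], right=[]
  root=9; inorder splits into left=[], right=[]
Reconstructed level-order: [13, 9, 21, 19, 27]


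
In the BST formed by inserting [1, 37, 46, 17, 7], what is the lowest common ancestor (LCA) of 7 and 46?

Tree insertion order: [1, 37, 46, 17, 7]
Tree (level-order array): [1, None, 37, 17, 46, 7]
In a BST, the LCA of p=7, q=46 is the first node v on the
root-to-leaf path with p <= v <= q (go left if both < v, right if both > v).
Walk from root:
  at 1: both 7 and 46 > 1, go right
  at 37: 7 <= 37 <= 46, this is the LCA
LCA = 37


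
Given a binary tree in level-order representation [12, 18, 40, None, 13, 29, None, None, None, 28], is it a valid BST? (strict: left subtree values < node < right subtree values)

Level-order array: [12, 18, 40, None, 13, 29, None, None, None, 28]
Validate using subtree bounds (lo, hi): at each node, require lo < value < hi,
then recurse left with hi=value and right with lo=value.
Preorder trace (stopping at first violation):
  at node 12 with bounds (-inf, +inf): OK
  at node 18 with bounds (-inf, 12): VIOLATION
Node 18 violates its bound: not (-inf < 18 < 12).
Result: Not a valid BST


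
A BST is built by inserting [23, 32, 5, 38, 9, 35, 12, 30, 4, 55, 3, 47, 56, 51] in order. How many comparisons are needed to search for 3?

Search path for 3: 23 -> 5 -> 4 -> 3
Found: True
Comparisons: 4


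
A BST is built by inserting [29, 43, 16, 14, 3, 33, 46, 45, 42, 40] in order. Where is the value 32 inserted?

Starting tree (level order): [29, 16, 43, 14, None, 33, 46, 3, None, None, 42, 45, None, None, None, 40]
Insertion path: 29 -> 43 -> 33
Result: insert 32 as left child of 33
Final tree (level order): [29, 16, 43, 14, None, 33, 46, 3, None, 32, 42, 45, None, None, None, None, None, 40]


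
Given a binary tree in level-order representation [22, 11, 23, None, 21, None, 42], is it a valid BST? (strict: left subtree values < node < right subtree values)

Level-order array: [22, 11, 23, None, 21, None, 42]
Validate using subtree bounds (lo, hi): at each node, require lo < value < hi,
then recurse left with hi=value and right with lo=value.
Preorder trace (stopping at first violation):
  at node 22 with bounds (-inf, +inf): OK
  at node 11 with bounds (-inf, 22): OK
  at node 21 with bounds (11, 22): OK
  at node 23 with bounds (22, +inf): OK
  at node 42 with bounds (23, +inf): OK
No violation found at any node.
Result: Valid BST


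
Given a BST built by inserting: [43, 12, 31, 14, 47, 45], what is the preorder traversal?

Tree insertion order: [43, 12, 31, 14, 47, 45]
Tree (level-order array): [43, 12, 47, None, 31, 45, None, 14]
Preorder traversal: [43, 12, 31, 14, 47, 45]
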